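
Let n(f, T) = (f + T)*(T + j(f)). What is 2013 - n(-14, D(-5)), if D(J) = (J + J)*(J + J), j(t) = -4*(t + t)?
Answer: -16219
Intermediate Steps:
j(t) = -8*t
D(J) = 4*J² (D(J) = (2*J)*(2*J) = 4*J²)
n(f, T) = (T + f)*(T - 8*f) (n(f, T) = (f + T)*(T - 8*f) = (T + f)*(T - 8*f))
2013 - n(-14, D(-5)) = 2013 - ((4*(-5)²)² - 8*(-14)² - 7*4*(-5)²*(-14)) = 2013 - ((4*25)² - 8*196 - 7*4*25*(-14)) = 2013 - (100² - 1568 - 7*100*(-14)) = 2013 - (10000 - 1568 + 9800) = 2013 - 1*18232 = 2013 - 18232 = -16219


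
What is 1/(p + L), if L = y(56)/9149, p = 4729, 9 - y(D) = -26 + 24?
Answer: 9149/43265632 ≈ 0.00021146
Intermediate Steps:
y(D) = 11 (y(D) = 9 - (-26 + 24) = 9 - 1*(-2) = 9 + 2 = 11)
L = 11/9149 ≈ 0.0012023
1/(p + L) = 1/(4729 + 11/9149) = 1/(43265632/9149) = 9149/43265632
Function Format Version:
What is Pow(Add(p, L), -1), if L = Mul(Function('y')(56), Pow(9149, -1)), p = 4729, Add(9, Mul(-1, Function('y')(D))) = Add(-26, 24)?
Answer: Rational(9149, 43265632) ≈ 0.00021146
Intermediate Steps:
Function('y')(D) = 11 (Function('y')(D) = Add(9, Mul(-1, Add(-26, 24))) = Add(9, Mul(-1, -2)) = Add(9, 2) = 11)
L = Rational(11, 9149) (L = Mul(11, Pow(9149, -1)) = Mul(11, Rational(1, 9149)) = Rational(11, 9149) ≈ 0.0012023)
Pow(Add(p, L), -1) = Pow(Add(4729, Rational(11, 9149)), -1) = Pow(Rational(43265632, 9149), -1) = Rational(9149, 43265632)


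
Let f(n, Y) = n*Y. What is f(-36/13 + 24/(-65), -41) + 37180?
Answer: 2425064/65 ≈ 37309.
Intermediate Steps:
f(n, Y) = Y*n
f(-36/13 + 24/(-65), -41) + 37180 = -41*(-36/13 + 24/(-65)) + 37180 = -41*(-36*1/13 + 24*(-1/65)) + 37180 = -41*(-36/13 - 24/65) + 37180 = -41*(-204/65) + 37180 = 8364/65 + 37180 = 2425064/65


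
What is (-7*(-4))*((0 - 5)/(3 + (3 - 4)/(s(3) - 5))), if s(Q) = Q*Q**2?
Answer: -616/13 ≈ -47.385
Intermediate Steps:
s(Q) = Q**3
(-7*(-4))*((0 - 5)/(3 + (3 - 4)/(s(3) - 5))) = (-7*(-4))*((0 - 5)/(3 + (3 - 4)/(3**3 - 5))) = 28*(-5/(3 - 1/(27 - 5))) = 28*(-5/(3 - 1/22)) = 28*(-5/65/22) = 28*(-5*22/65) = 28*(-22/13) = -616/13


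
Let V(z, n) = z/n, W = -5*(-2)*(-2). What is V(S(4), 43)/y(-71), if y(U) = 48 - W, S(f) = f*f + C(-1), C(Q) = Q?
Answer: 15/2924 ≈ 0.0051300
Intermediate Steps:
W = -20 (W = 10*(-2) = -20)
S(f) = -1 + f² (S(f) = f*f - 1 = f² - 1 = -1 + f²)
y(U) = 68 (y(U) = 48 - 1*(-20) = 48 + 20 = 68)
V(S(4), 43)/y(-71) = ((-1 + 4²)/43)/68 = ((-1 + 16)*(1/43))*(1/68) = (15*(1/43))*(1/68) = (15/43)*(1/68) = 15/2924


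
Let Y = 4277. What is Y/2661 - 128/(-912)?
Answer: 29453/16853 ≈ 1.7476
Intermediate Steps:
Y/2661 - 128/(-912) = 4277/2661 - 128/(-912) = 4277*(1/2661) - 128*(-1/912) = 4277/2661 + 8/57 = 29453/16853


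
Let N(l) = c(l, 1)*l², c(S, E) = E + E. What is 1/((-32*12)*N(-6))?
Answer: -1/27648 ≈ -3.6169e-5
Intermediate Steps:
c(S, E) = 2*E
N(l) = 2*l² (N(l) = (2*1)*l² = 2*l²)
1/((-32*12)*N(-6)) = 1/((-32*12)*(2*(-6)²)) = 1/(-768*36) = 1/(-384*72) = 1/(-27648) = -1/27648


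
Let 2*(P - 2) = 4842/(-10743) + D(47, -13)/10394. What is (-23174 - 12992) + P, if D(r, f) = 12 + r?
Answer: -2692130832429/74441828 ≈ -36164.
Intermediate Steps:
P = 132319019/74441828 (P = 2 + (4842/(-10743) + (12 + 47)/10394)/2 = 2 + (4842*(-1/10743) + 59*(1/10394))/2 = 2 + (-1614/3581 + 59/10394)/2 = 2 + (½)*(-16564637/37220914) = 2 - 16564637/74441828 = 132319019/74441828 ≈ 1.7775)
(-23174 - 12992) + P = (-23174 - 12992) + 132319019/74441828 = -36166 + 132319019/74441828 = -2692130832429/74441828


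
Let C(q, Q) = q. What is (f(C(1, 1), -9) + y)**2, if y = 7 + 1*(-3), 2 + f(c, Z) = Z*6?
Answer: 2704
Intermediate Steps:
f(c, Z) = -2 + 6*Z (f(c, Z) = -2 + Z*6 = -2 + 6*Z)
y = 4 (y = 7 - 3 = 4)
(f(C(1, 1), -9) + y)**2 = ((-2 + 6*(-9)) + 4)**2 = ((-2 - 54) + 4)**2 = (-56 + 4)**2 = (-52)**2 = 2704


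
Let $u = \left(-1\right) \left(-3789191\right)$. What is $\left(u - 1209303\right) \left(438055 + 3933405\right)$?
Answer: $11277877196480$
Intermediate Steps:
$u = 3789191$
$\left(u - 1209303\right) \left(438055 + 3933405\right) = \left(3789191 - 1209303\right) \left(438055 + 3933405\right) = 2579888 \cdot 4371460 = 11277877196480$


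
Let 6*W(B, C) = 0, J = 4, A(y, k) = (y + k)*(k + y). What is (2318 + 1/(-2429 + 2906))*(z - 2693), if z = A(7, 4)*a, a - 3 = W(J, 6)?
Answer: -2576250710/477 ≈ -5.4009e+6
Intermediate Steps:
A(y, k) = (k + y)² (A(y, k) = (k + y)*(k + y) = (k + y)²)
W(B, C) = 0 (W(B, C) = (⅙)*0 = 0)
a = 3 (a = 3 + 0 = 3)
z = 363 (z = (4 + 7)²*3 = 11²*3 = 121*3 = 363)
(2318 + 1/(-2429 + 2906))*(z - 2693) = (2318 + 1/(-2429 + 2906))*(363 - 2693) = (2318 + 1/477)*(-2330) = (1105687/477)*(-2330) = -2576250710/477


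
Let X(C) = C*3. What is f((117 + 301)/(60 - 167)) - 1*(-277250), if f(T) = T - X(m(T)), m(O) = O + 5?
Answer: 29664981/107 ≈ 2.7724e+5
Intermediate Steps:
m(O) = 5 + O
X(C) = 3*C
f(T) = -15 - 2*T (f(T) = T - 3*(5 + T) = T - (15 + 3*T) = T + (-15 - 3*T) = -15 - 2*T)
f((117 + 301)/(60 - 167)) - 1*(-277250) = (-15 - 2*(117 + 301)/(60 - 167)) - 1*(-277250) = (-15 - 836/(-107)) + 277250 = (-15 - 836*(-1)/107) + 277250 = (-15 - 2*(-418/107)) + 277250 = (-15 + 836/107) + 277250 = -769/107 + 277250 = 29664981/107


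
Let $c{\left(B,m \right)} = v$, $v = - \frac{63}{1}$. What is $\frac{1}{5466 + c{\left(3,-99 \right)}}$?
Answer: $\frac{1}{5403} \approx 0.00018508$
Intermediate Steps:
$v = -63$ ($v = \left(-63\right) 1 = -63$)
$c{\left(B,m \right)} = -63$
$\frac{1}{5466 + c{\left(3,-99 \right)}} = \frac{1}{5466 - 63} = \frac{1}{5403}$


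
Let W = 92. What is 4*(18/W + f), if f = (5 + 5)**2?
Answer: 9218/23 ≈ 400.78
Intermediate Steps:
f = 100 (f = 10**2 = 100)
4*(18/W + f) = 4*(18/92 + 100) = 4*(18*(1/92) + 100) = 4*(9/46 + 100) = 4*(4609/46) = 9218/23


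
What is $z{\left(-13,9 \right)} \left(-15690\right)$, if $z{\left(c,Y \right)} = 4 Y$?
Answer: $-564840$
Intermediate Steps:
$z{\left(-13,9 \right)} \left(-15690\right) = 4 \cdot 9 \left(-15690\right) = 36 \left(-15690\right) = -564840$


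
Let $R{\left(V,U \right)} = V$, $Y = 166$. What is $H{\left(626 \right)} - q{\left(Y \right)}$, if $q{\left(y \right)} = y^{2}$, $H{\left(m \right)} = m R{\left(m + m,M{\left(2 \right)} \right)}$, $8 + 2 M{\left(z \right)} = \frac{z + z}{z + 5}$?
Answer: $756196$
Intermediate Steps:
$M{\left(z \right)} = -4 + \frac{z}{5 + z}$ ($M{\left(z \right)} = -4 + \frac{\left(z + z\right) \frac{1}{z + 5}}{2} = -4 + \frac{2 z \frac{1}{5 + z}}{2} = -4 + \frac{z}{5 + z}$)
$H{\left(m \right)} = 2 m^{2}$ ($H{\left(m \right)} = m \left(m + m\right) = m 2 m = 2 m^{2}$)
$H{\left(626 \right)} - q{\left(Y \right)} = 2 \cdot 626^{2} - 166^{2} = 2 \cdot 391876 - 27556 = 783752 - 27556 = 756196$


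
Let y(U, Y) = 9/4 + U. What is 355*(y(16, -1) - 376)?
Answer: -508005/4 ≈ -1.2700e+5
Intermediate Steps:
y(U, Y) = 9/4 + U (y(U, Y) = 9*(¼) + U = 9/4 + U)
355*(y(16, -1) - 376) = 355*((9/4 + 16) - 376) = 355*(73/4 - 376) = 355*(-1431/4) = -508005/4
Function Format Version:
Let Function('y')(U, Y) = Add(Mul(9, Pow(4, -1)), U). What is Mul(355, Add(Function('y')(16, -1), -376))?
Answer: Rational(-508005, 4) ≈ -1.2700e+5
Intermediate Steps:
Function('y')(U, Y) = Add(Rational(9, 4), U) (Function('y')(U, Y) = Add(Mul(9, Rational(1, 4)), U) = Add(Rational(9, 4), U))
Mul(355, Add(Function('y')(16, -1), -376)) = Mul(355, Add(Add(Rational(9, 4), 16), -376)) = Mul(355, Add(Rational(73, 4), -376)) = Mul(355, Rational(-1431, 4)) = Rational(-508005, 4)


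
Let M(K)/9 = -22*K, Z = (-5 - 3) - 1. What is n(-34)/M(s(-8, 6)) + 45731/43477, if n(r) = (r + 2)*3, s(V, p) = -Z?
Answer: 2039677/1844667 ≈ 1.1057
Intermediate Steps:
Z = -9 (Z = -8 - 1 = -9)
s(V, p) = 9 (s(V, p) = -1*(-9) = 9)
M(K) = -198*K (M(K) = 9*(-22*K) = -198*K)
n(r) = 6 + 3*r (n(r) = (2 + r)*3 = 6 + 3*r)
n(-34)/M(s(-8, 6)) + 45731/43477 = (6 + 3*(-34))/((-198*9)) + 45731/43477 = (6 - 102)/(-1782) + 45731*(1/43477) = -96*(-1/1782) + 6533/6211 = 16/297 + 6533/6211 = 2039677/1844667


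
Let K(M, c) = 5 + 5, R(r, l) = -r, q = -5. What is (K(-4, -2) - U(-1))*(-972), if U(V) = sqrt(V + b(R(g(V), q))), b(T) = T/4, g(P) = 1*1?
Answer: -9720 + 486*I*sqrt(5) ≈ -9720.0 + 1086.7*I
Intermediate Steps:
g(P) = 1
b(T) = T/4 (b(T) = T*(1/4) = T/4)
K(M, c) = 10
U(V) = sqrt(-1/4 + V) (U(V) = sqrt(V + (-1*1)/4) = sqrt(V + (1/4)*(-1)) = sqrt(V - 1/4) = sqrt(-1/4 + V))
(K(-4, -2) - U(-1))*(-972) = (10 - sqrt(-1 + 4*(-1))/2)*(-972) = (10 - sqrt(-1 - 4)/2)*(-972) = (10 - sqrt(-5)/2)*(-972) = (10 - I*sqrt(5)/2)*(-972) = -9720 + 486*I*sqrt(5)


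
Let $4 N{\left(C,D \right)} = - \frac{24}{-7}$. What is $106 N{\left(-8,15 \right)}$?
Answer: $\frac{636}{7} \approx 90.857$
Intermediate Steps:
$N{\left(C,D \right)} = \frac{6}{7}$ ($N{\left(C,D \right)} = \frac{\left(-24\right) \frac{1}{-7}}{4} = \frac{\left(-24\right) \left(- \frac{1}{7}\right)}{4} = \frac{1}{4} \cdot \frac{24}{7} = \frac{6}{7}$)
$106 N{\left(-8,15 \right)} = 106 \cdot \frac{6}{7} = \frac{636}{7}$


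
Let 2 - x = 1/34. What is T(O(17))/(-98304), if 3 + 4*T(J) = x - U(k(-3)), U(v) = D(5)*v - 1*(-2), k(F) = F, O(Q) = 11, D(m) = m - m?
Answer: 103/13369344 ≈ 7.7042e-6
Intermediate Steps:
D(m) = 0
x = 67/34 (x = 2 - 1/34 = 67/34 ≈ 1.9706)
U(v) = 2 (U(v) = 0*v - 1*(-2) = 0 + 2 = 2)
T(J) = -103/136 (T(J) = -¾ + (67/34 - 1*2)/4 = -¾ + (67/34 - 2)/4 = -¾ + (¼)*(-1/34) = -¾ - 1/136 = -103/136)
T(O(17))/(-98304) = -103/136/(-98304) = -103/136*(-1/98304) = 103/13369344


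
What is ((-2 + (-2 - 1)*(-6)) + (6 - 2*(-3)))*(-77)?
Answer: -2156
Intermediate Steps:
((-2 + (-2 - 1)*(-6)) + (6 - 2*(-3)))*(-77) = ((-2 - 3*(-6)) + (6 + 6))*(-77) = ((-2 + 18) + 12)*(-77) = (16 + 12)*(-77) = 28*(-77) = -2156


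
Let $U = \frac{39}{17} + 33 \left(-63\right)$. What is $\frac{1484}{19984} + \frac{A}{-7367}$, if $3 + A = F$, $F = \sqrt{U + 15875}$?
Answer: $\frac{2748145}{36805532} - \frac{\sqrt{3987707}}{125239} \approx 0.058722$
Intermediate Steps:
$U = - \frac{35304}{17}$ ($U = 39 \cdot \frac{1}{17} - 2079 = \frac{39}{17} - 2079 = - \frac{35304}{17} \approx -2076.7$)
$F = \frac{\sqrt{3987707}}{17}$ ($F = \sqrt{- \frac{35304}{17} + 15875} = \sqrt{\frac{234571}{17}} = \frac{\sqrt{3987707}}{17} \approx 117.47$)
$A = -3 + \frac{\sqrt{3987707}}{17} \approx 114.47$
$\frac{1484}{19984} + \frac{A}{-7367} = \frac{1484}{19984} + \frac{-3 + \frac{\sqrt{3987707}}{17}}{-7367} = 1484 \cdot \frac{1}{19984} + \left(-3 + \frac{\sqrt{3987707}}{17}\right) \left(- \frac{1}{7367}\right) = \frac{371}{4996} + \left(\frac{3}{7367} - \frac{\sqrt{3987707}}{125239}\right) = \frac{2748145}{36805532} - \frac{\sqrt{3987707}}{125239}$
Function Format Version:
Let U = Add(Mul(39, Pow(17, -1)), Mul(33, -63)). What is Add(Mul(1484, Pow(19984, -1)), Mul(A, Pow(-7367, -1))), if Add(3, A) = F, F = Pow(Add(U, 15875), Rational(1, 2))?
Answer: Add(Rational(2748145, 36805532), Mul(Rational(-1, 125239), Pow(3987707, Rational(1, 2)))) ≈ 0.058722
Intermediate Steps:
U = Rational(-35304, 17) (U = Add(Mul(39, Rational(1, 17)), -2079) = Add(Rational(39, 17), -2079) = Rational(-35304, 17) ≈ -2076.7)
F = Mul(Rational(1, 17), Pow(3987707, Rational(1, 2))) (F = Pow(Add(Rational(-35304, 17), 15875), Rational(1, 2)) = Pow(Rational(234571, 17), Rational(1, 2)) = Mul(Rational(1, 17), Pow(3987707, Rational(1, 2))) ≈ 117.47)
A = Add(-3, Mul(Rational(1, 17), Pow(3987707, Rational(1, 2)))) ≈ 114.47
Add(Mul(1484, Pow(19984, -1)), Mul(A, Pow(-7367, -1))) = Add(Mul(1484, Pow(19984, -1)), Mul(Add(-3, Mul(Rational(1, 17), Pow(3987707, Rational(1, 2)))), Pow(-7367, -1))) = Add(Mul(1484, Rational(1, 19984)), Mul(Add(-3, Mul(Rational(1, 17), Pow(3987707, Rational(1, 2)))), Rational(-1, 7367))) = Add(Rational(371, 4996), Add(Rational(3, 7367), Mul(Rational(-1, 125239), Pow(3987707, Rational(1, 2))))) = Add(Rational(2748145, 36805532), Mul(Rational(-1, 125239), Pow(3987707, Rational(1, 2))))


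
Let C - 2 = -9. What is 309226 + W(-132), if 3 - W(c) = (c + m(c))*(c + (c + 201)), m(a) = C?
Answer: 300472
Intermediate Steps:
C = -7 (C = 2 - 9 = -7)
m(a) = -7
W(c) = 3 - (-7 + c)*(201 + 2*c) (W(c) = 3 - (c - 7)*(c + (c + 201)) = 3 - (-7 + c)*(c + (201 + c)) = 3 - (-7 + c)*(201 + 2*c))
309226 + W(-132) = 309226 + (1410 - 187*(-132) - 2*(-132)**2) = 309226 + (1410 + 24684 - 2*17424) = 309226 + (1410 + 24684 - 34848) = 309226 - 8754 = 300472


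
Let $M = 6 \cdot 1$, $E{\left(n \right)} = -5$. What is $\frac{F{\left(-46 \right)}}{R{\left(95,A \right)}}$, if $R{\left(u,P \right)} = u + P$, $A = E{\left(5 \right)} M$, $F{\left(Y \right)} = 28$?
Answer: $\frac{28}{65} \approx 0.43077$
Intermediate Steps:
$M = 6$
$A = -30$ ($A = \left(-5\right) 6 = -30$)
$R{\left(u,P \right)} = P + u$
$\frac{F{\left(-46 \right)}}{R{\left(95,A \right)}} = \frac{28}{-30 + 95} = \frac{28}{65}$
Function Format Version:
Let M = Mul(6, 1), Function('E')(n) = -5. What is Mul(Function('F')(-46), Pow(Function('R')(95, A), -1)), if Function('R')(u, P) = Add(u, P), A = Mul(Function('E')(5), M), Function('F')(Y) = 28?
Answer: Rational(28, 65) ≈ 0.43077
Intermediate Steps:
M = 6
A = -30 (A = Mul(-5, 6) = -30)
Function('R')(u, P) = Add(P, u)
Mul(Function('F')(-46), Pow(Function('R')(95, A), -1)) = Mul(28, Pow(Add(-30, 95), -1)) = Mul(28, Pow(65, -1)) = Mul(28, Rational(1, 65)) = Rational(28, 65)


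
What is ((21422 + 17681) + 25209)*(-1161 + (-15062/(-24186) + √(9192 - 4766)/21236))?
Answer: -902454409904/12093 + 16078*√4426/5309 ≈ -7.4626e+7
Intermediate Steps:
((21422 + 17681) + 25209)*(-1161 + (-15062/(-24186) + √(9192 - 4766)/21236)) = (39103 + 25209)*(-1161 + (-15062*(-1/24186) + √4426*(1/21236))) = 64312*(-1161 + (7531/12093 + √4426/21236)) = 64312*(-14032442/12093 + √4426/21236) = -902454409904/12093 + 16078*√4426/5309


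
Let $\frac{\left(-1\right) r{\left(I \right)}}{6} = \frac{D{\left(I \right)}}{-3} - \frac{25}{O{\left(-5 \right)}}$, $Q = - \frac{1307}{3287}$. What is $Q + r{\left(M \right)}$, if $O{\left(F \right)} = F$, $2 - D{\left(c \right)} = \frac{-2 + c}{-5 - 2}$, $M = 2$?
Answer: $- \frac{86769}{3287} \approx -26.398$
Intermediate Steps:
$D{\left(c \right)} = \frac{12}{7} + \frac{c}{7}$ ($D{\left(c \right)} = 2 - \frac{-2 + c}{-5 - 2} = 2 - \frac{-2 + c}{-7} = 2 - \left(-2 + c\right) \left(- \frac{1}{7}\right) = 2 - \left(\frac{2}{7} - \frac{c}{7}\right) = 2 + \left(- \frac{2}{7} + \frac{c}{7}\right) = \frac{12}{7} + \frac{c}{7}$)
$Q = - \frac{1307}{3287}$ ($Q = \left(-1307\right) \frac{1}{3287} = - \frac{1307}{3287} \approx -0.39763$)
$r{\left(I \right)} = - \frac{186}{7} + \frac{2 I}{7}$ ($r{\left(I \right)} = - 6 \left(\frac{\frac{12}{7} + \frac{I}{7}}{-3} - \frac{25}{-5}\right) = - 6 \left(\left(\frac{12}{7} + \frac{I}{7}\right) \left(- \frac{1}{3}\right) - -5\right) = - 6 \left(\left(- \frac{4}{7} - \frac{I}{21}\right) + 5\right) = - 6 \left(\frac{31}{7} - \frac{I}{21}\right) = - \frac{186}{7} + \frac{2 I}{7}$)
$Q + r{\left(M \right)} = - \frac{1307}{3287} + \left(- \frac{186}{7} + \frac{2}{7} \cdot 2\right) = - \frac{1307}{3287} + \left(- \frac{186}{7} + \frac{4}{7}\right) = - \frac{1307}{3287} - 26 = - \frac{86769}{3287}$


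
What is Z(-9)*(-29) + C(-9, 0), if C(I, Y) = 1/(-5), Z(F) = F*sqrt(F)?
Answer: -1/5 + 783*I ≈ -0.2 + 783.0*I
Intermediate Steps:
Z(F) = F**(3/2)
C(I, Y) = -1/5
Z(-9)*(-29) + C(-9, 0) = (-9)**(3/2)*(-29) - 1/5 = -27*I*(-29) - 1/5 = 783*I - 1/5 = -1/5 + 783*I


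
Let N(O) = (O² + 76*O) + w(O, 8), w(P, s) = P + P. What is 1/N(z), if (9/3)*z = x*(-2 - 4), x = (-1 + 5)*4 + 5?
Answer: -1/1512 ≈ -0.00066138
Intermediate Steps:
w(P, s) = 2*P
x = 21 (x = 4*4 + 5 = 16 + 5 = 21)
z = -42 (z = (21*(-2 - 4))/3 = (21*(-6))/3 = (⅓)*(-126) = -42)
N(O) = O² + 78*O (N(O) = (O² + 76*O) + 2*O = O² + 78*O)
1/N(z) = 1/(-42*(78 - 42)) = 1/(-42*36) = 1/(-1512) = -1/1512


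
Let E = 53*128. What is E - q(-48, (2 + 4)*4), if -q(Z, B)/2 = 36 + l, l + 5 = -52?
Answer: 6742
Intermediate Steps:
l = -57 (l = -5 - 52 = -57)
q(Z, B) = 42 (q(Z, B) = -2*(36 - 57) = -2*(-21) = 42)
E = 6784
E - q(-48, (2 + 4)*4) = 6784 - 1*42 = 6784 - 42 = 6742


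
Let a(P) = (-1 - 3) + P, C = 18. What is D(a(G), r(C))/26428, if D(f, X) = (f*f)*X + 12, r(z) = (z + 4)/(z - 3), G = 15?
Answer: 1421/198210 ≈ 0.0071692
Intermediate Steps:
r(z) = (4 + z)/(-3 + z)
a(P) = -4 + P
D(f, X) = 12 + X*f² (D(f, X) = f²*X + 12 = X*f² + 12 = 12 + X*f²)
D(a(G), r(C))/26428 = (12 + ((4 + 18)/(-3 + 18))*(-4 + 15)²)/26428 = (12 + (22/15)*11²)*(1/26428) = (12 + ((1/15)*22)*121)*(1/26428) = (12 + (22/15)*121)*(1/26428) = (12 + 2662/15)*(1/26428) = (2842/15)*(1/26428) = 1421/198210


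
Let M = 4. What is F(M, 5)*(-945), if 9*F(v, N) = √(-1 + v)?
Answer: -105*√3 ≈ -181.87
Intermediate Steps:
F(v, N) = √(-1 + v)/9
F(M, 5)*(-945) = (√(-1 + 4)/9)*(-945) = (√3/9)*(-945) = -105*√3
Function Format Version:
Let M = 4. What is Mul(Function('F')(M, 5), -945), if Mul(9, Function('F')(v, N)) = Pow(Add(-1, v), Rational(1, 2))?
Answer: Mul(-105, Pow(3, Rational(1, 2))) ≈ -181.87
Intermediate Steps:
Function('F')(v, N) = Mul(Rational(1, 9), Pow(Add(-1, v), Rational(1, 2)))
Mul(Function('F')(M, 5), -945) = Mul(Mul(Rational(1, 9), Pow(Add(-1, 4), Rational(1, 2))), -945) = Mul(Mul(Rational(1, 9), Pow(3, Rational(1, 2))), -945) = Mul(-105, Pow(3, Rational(1, 2)))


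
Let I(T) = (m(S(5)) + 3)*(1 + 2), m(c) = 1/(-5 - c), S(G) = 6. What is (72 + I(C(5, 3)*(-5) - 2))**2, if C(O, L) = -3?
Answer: 788544/121 ≈ 6516.9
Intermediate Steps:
I(T) = 96/11 (I(T) = (-1/(5 + 6) + 3)*(1 + 2) = (-1/11 + 3)*3 = (32/11)*3 = 96/11)
(72 + I(C(5, 3)*(-5) - 2))**2 = (72 + 96/11)**2 = (888/11)**2 = 788544/121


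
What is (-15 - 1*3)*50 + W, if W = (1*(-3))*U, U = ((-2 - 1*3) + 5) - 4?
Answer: -888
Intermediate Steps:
U = -4 (U = ((-2 - 3) + 5) - 4 = (-5 + 5) - 4 = 0 - 4 = -4)
W = 12 (W = (1*(-3))*(-4) = -3*(-4) = 12)
(-15 - 1*3)*50 + W = (-15 - 1*3)*50 + 12 = (-15 - 3)*50 + 12 = -18*50 + 12 = -900 + 12 = -888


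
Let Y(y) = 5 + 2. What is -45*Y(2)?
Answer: -315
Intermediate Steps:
Y(y) = 7
-45*Y(2) = -45*7 = -315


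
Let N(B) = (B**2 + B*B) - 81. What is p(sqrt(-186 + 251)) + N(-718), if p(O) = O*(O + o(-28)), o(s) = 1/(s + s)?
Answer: 1031032 - sqrt(65)/56 ≈ 1.0310e+6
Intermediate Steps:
o(s) = 1/(2*s)
N(B) = -81 + 2*B**2 (N(B) = (B**2 + B**2) - 81 = 2*B**2 - 81 = -81 + 2*B**2)
p(O) = O*(-1/56 + O) (p(O) = O*(O + (1/2)/(-28)) = O*(O + (1/2)*(-1/28)) = O*(O - 1/56) = O*(-1/56 + O))
p(sqrt(-186 + 251)) + N(-718) = sqrt(-186 + 251)*(-1/56 + sqrt(-186 + 251)) + (-81 + 2*(-718)**2) = sqrt(65)*(-1/56 + sqrt(65)) + (-81 + 2*515524) = sqrt(65)*(-1/56 + sqrt(65)) + (-81 + 1031048) = sqrt(65)*(-1/56 + sqrt(65)) + 1030967 = 1030967 + sqrt(65)*(-1/56 + sqrt(65))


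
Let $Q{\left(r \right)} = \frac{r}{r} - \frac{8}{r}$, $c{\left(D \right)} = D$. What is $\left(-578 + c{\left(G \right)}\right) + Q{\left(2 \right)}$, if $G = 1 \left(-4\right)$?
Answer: $-585$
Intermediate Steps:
$G = -4$
$Q{\left(r \right)} = 1 - \frac{8}{r}$
$\left(-578 + c{\left(G \right)}\right) + Q{\left(2 \right)} = \left(-578 - 4\right) + \frac{-8 + 2}{2} = -582 + \frac{1}{2} \left(-6\right) = -582 - 3 = -585$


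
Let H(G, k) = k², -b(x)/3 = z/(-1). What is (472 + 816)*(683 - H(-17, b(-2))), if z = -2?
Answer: 833336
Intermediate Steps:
b(x) = -6 (b(x) = -(-6)/(-1) = -(-6)*(-1) = -3*2 = -6)
(472 + 816)*(683 - H(-17, b(-2))) = (472 + 816)*(683 - 1*(-6)²) = 1288*(683 - 1*36) = 1288*(683 - 36) = 1288*647 = 833336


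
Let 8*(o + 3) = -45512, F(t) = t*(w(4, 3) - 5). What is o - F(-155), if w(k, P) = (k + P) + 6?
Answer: -4452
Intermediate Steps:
w(k, P) = 6 + P + k (w(k, P) = (P + k) + 6 = 6 + P + k)
F(t) = 8*t (F(t) = t*((6 + 3 + 4) - 5) = t*(13 - 5) = t*8 = 8*t)
o = -5692 (o = -3 + (⅛)*(-45512) = -3 - 5689 = -5692)
o - F(-155) = -5692 - 8*(-155) = -5692 - 1*(-1240) = -5692 + 1240 = -4452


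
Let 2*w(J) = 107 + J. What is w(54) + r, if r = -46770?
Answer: -93379/2 ≈ -46690.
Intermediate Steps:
w(J) = 107/2 + J/2 (w(J) = (107 + J)/2 = 107/2 + J/2)
w(54) + r = (107/2 + (1/2)*54) - 46770 = (107/2 + 27) - 46770 = 161/2 - 46770 = -93379/2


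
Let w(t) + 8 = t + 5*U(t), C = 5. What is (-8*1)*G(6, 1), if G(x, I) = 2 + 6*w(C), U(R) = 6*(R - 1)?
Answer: -5632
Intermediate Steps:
U(R) = -6 + 6*R (U(R) = 6*(-1 + R) = -6 + 6*R)
w(t) = -38 + 31*t (w(t) = -8 + (t + 5*(-6 + 6*t)) = -8 + (t + (-30 + 30*t)) = -8 + (-30 + 31*t) = -38 + 31*t)
G(x, I) = 704 (G(x, I) = 2 + 6*(-38 + 31*5) = 2 + 6*(-38 + 155) = 2 + 6*117 = 2 + 702 = 704)
(-8*1)*G(6, 1) = -8*1*704 = -8*704 = -5632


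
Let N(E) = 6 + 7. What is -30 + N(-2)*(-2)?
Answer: -56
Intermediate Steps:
N(E) = 13
-30 + N(-2)*(-2) = -30 + 13*(-2) = -30 - 26 = -56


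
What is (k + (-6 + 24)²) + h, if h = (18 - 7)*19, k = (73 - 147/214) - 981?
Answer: -80397/214 ≈ -375.69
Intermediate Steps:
k = -194459/214 (k = (73 - 147*1/214) - 981 = (73 - 147/214) - 981 = 15475/214 - 981 = -194459/214 ≈ -908.69)
h = 209 (h = 11*19 = 209)
(k + (-6 + 24)²) + h = (-194459/214 + (-6 + 24)²) + 209 = (-194459/214 + 18²) + 209 = (-194459/214 + 324) + 209 = -125123/214 + 209 = -80397/214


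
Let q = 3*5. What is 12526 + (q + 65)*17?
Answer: 13886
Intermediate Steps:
q = 15
12526 + (q + 65)*17 = 12526 + (15 + 65)*17 = 12526 + 80*17 = 12526 + 1360 = 13886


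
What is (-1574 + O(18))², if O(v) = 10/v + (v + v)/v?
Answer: 200024449/81 ≈ 2.4694e+6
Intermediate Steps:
O(v) = 2 + 10/v (O(v) = 10/v + (2*v)/v = 10/v + 2 = 2 + 10/v)
(-1574 + O(18))² = (-1574 + (2 + 10/18))² = (-1574 + (2 + 10*(1/18)))² = (-1574 + (2 + 5/9))² = (-1574 + 23/9)² = (-14143/9)² = 200024449/81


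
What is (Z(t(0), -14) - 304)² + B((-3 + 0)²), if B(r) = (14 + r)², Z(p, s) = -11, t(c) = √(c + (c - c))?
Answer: 99754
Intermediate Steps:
t(c) = √c (t(c) = √(c + 0) = √c)
(Z(t(0), -14) - 304)² + B((-3 + 0)²) = (-11 - 304)² + (14 + (-3 + 0)²)² = (-315)² + (14 + (-3)²)² = 99225 + (14 + 9)² = 99225 + 23² = 99225 + 529 = 99754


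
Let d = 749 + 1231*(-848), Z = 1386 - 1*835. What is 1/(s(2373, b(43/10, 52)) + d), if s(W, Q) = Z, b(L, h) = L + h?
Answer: -1/1042588 ≈ -9.5915e-7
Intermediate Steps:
Z = 551 (Z = 1386 - 835 = 551)
s(W, Q) = 551
d = -1043139 (d = 749 - 1043888 = -1043139)
1/(s(2373, b(43/10, 52)) + d) = 1/(551 - 1043139) = 1/(-1042588) = -1/1042588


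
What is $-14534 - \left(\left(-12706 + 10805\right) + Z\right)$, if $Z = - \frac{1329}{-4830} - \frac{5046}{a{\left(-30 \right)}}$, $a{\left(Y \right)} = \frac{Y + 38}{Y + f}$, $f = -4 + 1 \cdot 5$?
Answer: $- \frac{99578581}{3220} \approx -30925.0$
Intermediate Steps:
$f = 1$ ($f = -4 + 5 = 1$)
$a{\left(Y \right)} = \frac{38 + Y}{1 + Y}$ ($a{\left(Y \right)} = \frac{Y + 38}{Y + 1} = \frac{38 + Y}{1 + Y}$)
$Z = \frac{58900321}{3220}$ ($Z = - \frac{1329}{-4830} - \frac{5046}{\frac{1}{1 - 30} \left(38 - 30\right)} = \left(-1329\right) \left(- \frac{1}{4830}\right) - \frac{5046}{\frac{1}{-29} \cdot 8} = \frac{443}{1610} - \frac{5046}{\left(- \frac{1}{29}\right) 8} = \frac{443}{1610} - \frac{5046}{- \frac{8}{29}} = \frac{443}{1610} - - \frac{73167}{4} = \frac{443}{1610} + \frac{73167}{4} = \frac{58900321}{3220} \approx 18292.0$)
$-14534 - \left(\left(-12706 + 10805\right) + Z\right) = -14534 - \left(\left(-12706 + 10805\right) + \frac{58900321}{3220}\right) = -14534 - \left(-1901 + \frac{58900321}{3220}\right) = -14534 - \frac{52779101}{3220} = - \frac{99578581}{3220}$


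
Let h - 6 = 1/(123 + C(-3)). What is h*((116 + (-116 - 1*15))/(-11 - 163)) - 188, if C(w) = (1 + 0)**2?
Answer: -1348371/7192 ≈ -187.48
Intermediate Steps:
C(w) = 1 (C(w) = 1**2 = 1)
h = 745/124 (h = 6 + 1/(123 + 1) = 6 + 1/124 = 745/124 ≈ 6.0081)
h*((116 + (-116 - 1*15))/(-11 - 163)) - 188 = 745*((116 + (-116 - 1*15))/(-11 - 163))/124 - 188 = 745*((116 + (-116 - 15))/(-174))/124 - 188 = 745*((116 - 131)*(-1/174))/124 - 188 = 745*(-15*(-1/174))/124 - 188 = (745/124)*(5/58) - 188 = 3725/7192 - 188 = -1348371/7192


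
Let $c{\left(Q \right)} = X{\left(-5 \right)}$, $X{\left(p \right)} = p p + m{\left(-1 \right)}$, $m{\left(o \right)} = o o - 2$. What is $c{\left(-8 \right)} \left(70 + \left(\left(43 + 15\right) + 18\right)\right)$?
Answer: $3504$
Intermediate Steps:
$m{\left(o \right)} = -2 + o^{2}$ ($m{\left(o \right)} = o^{2} - 2 = -2 + o^{2}$)
$X{\left(p \right)} = -1 + p^{2}$ ($X{\left(p \right)} = p p - \left(2 - \left(-1\right)^{2}\right) = p^{2} + \left(-2 + 1\right) = p^{2} - 1 = -1 + p^{2}$)
$c{\left(Q \right)} = 24$ ($c{\left(Q \right)} = -1 + \left(-5\right)^{2} = -1 + 25 = 24$)
$c{\left(-8 \right)} \left(70 + \left(\left(43 + 15\right) + 18\right)\right) = 24 \left(70 + \left(\left(43 + 15\right) + 18\right)\right) = 24 \left(70 + \left(58 + 18\right)\right) = 24 \left(70 + 76\right) = 24 \cdot 146 = 3504$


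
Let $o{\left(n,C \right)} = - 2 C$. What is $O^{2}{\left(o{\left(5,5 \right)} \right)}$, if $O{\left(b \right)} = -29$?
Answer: $841$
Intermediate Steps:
$O^{2}{\left(o{\left(5,5 \right)} \right)} = \left(-29\right)^{2} = 841$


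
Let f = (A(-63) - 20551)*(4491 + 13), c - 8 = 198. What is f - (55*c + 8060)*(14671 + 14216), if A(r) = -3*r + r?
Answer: -652113130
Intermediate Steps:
c = 206 (c = 8 + 198 = 206)
A(r) = -2*r
f = -91994200 (f = (-2*(-63) - 20551)*(4491 + 13) = (126 - 20551)*4504 = -20425*4504 = -91994200)
f - (55*c + 8060)*(14671 + 14216) = -91994200 - (55*206 + 8060)*(14671 + 14216) = -91994200 - (11330 + 8060)*28887 = -91994200 - 19390*28887 = -91994200 - 1*560118930 = -91994200 - 560118930 = -652113130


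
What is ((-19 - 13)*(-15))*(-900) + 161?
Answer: -431839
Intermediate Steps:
((-19 - 13)*(-15))*(-900) + 161 = -32*(-15)*(-900) + 161 = 480*(-900) + 161 = -432000 + 161 = -431839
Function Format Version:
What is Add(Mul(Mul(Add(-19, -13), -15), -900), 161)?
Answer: -431839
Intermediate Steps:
Add(Mul(Mul(Add(-19, -13), -15), -900), 161) = Add(Mul(Mul(-32, -15), -900), 161) = Add(Mul(480, -900), 161) = Add(-432000, 161) = -431839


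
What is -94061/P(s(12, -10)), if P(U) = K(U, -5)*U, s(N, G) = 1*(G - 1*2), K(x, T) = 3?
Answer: 94061/36 ≈ 2612.8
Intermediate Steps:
s(N, G) = -2 + G (s(N, G) = 1*(G - 2) = 1*(-2 + G) = -2 + G)
P(U) = 3*U
-94061/P(s(12, -10)) = -94061*1/(3*(-2 - 10)) = -94061/(3*(-12)) = -94061/(-36) = -94061*(-1/36) = 94061/36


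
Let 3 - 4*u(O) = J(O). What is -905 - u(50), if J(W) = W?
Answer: -3573/4 ≈ -893.25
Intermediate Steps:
u(O) = 3/4 - O/4
-905 - u(50) = -905 - (3/4 - 1/4*50) = -905 - (3/4 - 25/2) = -905 - 1*(-47/4) = -905 + 47/4 = -3573/4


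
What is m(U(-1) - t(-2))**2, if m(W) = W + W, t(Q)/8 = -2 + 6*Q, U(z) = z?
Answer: 49284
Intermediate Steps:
t(Q) = -16 + 48*Q (t(Q) = 8*(-2 + 6*Q) = -16 + 48*Q)
m(W) = 2*W
m(U(-1) - t(-2))**2 = (2*(-1 - (-16 + 48*(-2))))**2 = (2*(-1 - (-16 - 96)))**2 = (2*(-1 - 1*(-112)))**2 = (2*(-1 + 112))**2 = (2*111)**2 = 222**2 = 49284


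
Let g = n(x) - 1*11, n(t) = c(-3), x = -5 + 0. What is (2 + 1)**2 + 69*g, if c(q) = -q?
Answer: -543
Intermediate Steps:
x = -5
n(t) = 3 (n(t) = -1*(-3) = 3)
g = -8 (g = 3 - 1*11 = 3 - 11 = -8)
(2 + 1)**2 + 69*g = (2 + 1)**2 + 69*(-8) = 3**2 - 552 = 9 - 552 = -543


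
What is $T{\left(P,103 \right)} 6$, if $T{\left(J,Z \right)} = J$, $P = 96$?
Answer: $576$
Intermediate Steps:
$T{\left(P,103 \right)} 6 = 96 \cdot 6 = 576$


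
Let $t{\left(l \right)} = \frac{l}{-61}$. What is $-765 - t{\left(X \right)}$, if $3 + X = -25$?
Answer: $- \frac{46693}{61} \approx -765.46$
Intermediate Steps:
$X = -28$ ($X = -3 - 25 = -28$)
$t{\left(l \right)} = - \frac{l}{61}$ ($t{\left(l \right)} = l \left(- \frac{1}{61}\right) = - \frac{l}{61}$)
$-765 - t{\left(X \right)} = -765 - \left(- \frac{1}{61}\right) \left(-28\right) = -765 - \frac{28}{61} = - \frac{46693}{61}$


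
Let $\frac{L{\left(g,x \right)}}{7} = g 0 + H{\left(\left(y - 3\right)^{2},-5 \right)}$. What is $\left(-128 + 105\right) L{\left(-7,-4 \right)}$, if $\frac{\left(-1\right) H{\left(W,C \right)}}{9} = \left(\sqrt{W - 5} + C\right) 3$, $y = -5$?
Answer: $-21735 + 4347 \sqrt{59} \approx 11655.0$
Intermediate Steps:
$H{\left(W,C \right)} = - 27 C - 27 \sqrt{-5 + W}$ ($H{\left(W,C \right)} = - 9 \left(\sqrt{W - 5} + C\right) 3 = - 9 \left(\sqrt{-5 + W} + C\right) 3 = - 9 \left(C + \sqrt{-5 + W}\right) 3 = - 9 \left(3 C + 3 \sqrt{-5 + W}\right) = - 27 C - 27 \sqrt{-5 + W}$)
$L{\left(g,x \right)} = 945 - 189 \sqrt{59}$ ($L{\left(g,x \right)} = 7 \left(g 0 - \left(-135 + 27 \sqrt{-5 + \left(-5 - 3\right)^{2}}\right)\right) = 7 \left(0 + \left(135 - 27 \sqrt{-5 + \left(-8\right)^{2}}\right)\right) = 7 \left(0 + \left(135 - 27 \sqrt{-5 + 64}\right)\right) = 7 \left(0 + \left(135 - 27 \sqrt{59}\right)\right) = 7 \left(135 - 27 \sqrt{59}\right) = 945 - 189 \sqrt{59}$)
$\left(-128 + 105\right) L{\left(-7,-4 \right)} = \left(-128 + 105\right) \left(945 - 189 \sqrt{59}\right) = - 23 \left(945 - 189 \sqrt{59}\right) = -21735 + 4347 \sqrt{59}$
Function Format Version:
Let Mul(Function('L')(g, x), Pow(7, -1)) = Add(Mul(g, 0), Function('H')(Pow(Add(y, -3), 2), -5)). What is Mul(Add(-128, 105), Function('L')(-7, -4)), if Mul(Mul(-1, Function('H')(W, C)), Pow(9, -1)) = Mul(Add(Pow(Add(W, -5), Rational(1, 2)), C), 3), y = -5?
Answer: Add(-21735, Mul(4347, Pow(59, Rational(1, 2)))) ≈ 11655.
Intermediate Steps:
Function('H')(W, C) = Add(Mul(-27, C), Mul(-27, Pow(Add(-5, W), Rational(1, 2)))) (Function('H')(W, C) = Mul(-9, Mul(Add(Pow(Add(W, -5), Rational(1, 2)), C), 3)) = Mul(-9, Mul(Add(Pow(Add(-5, W), Rational(1, 2)), C), 3)) = Mul(-9, Mul(Add(C, Pow(Add(-5, W), Rational(1, 2))), 3)) = Mul(-9, Add(Mul(3, C), Mul(3, Pow(Add(-5, W), Rational(1, 2))))) = Add(Mul(-27, C), Mul(-27, Pow(Add(-5, W), Rational(1, 2)))))
Function('L')(g, x) = Add(945, Mul(-189, Pow(59, Rational(1, 2)))) (Function('L')(g, x) = Mul(7, Add(Mul(g, 0), Add(Mul(-27, -5), Mul(-27, Pow(Add(-5, Pow(Add(-5, -3), 2)), Rational(1, 2)))))) = Mul(7, Add(0, Add(135, Mul(-27, Pow(Add(-5, Pow(-8, 2)), Rational(1, 2)))))) = Mul(7, Add(0, Add(135, Mul(-27, Pow(Add(-5, 64), Rational(1, 2)))))) = Mul(7, Add(0, Add(135, Mul(-27, Pow(59, Rational(1, 2)))))) = Mul(7, Add(135, Mul(-27, Pow(59, Rational(1, 2))))) = Add(945, Mul(-189, Pow(59, Rational(1, 2)))))
Mul(Add(-128, 105), Function('L')(-7, -4)) = Mul(Add(-128, 105), Add(945, Mul(-189, Pow(59, Rational(1, 2))))) = Mul(-23, Add(945, Mul(-189, Pow(59, Rational(1, 2))))) = Add(-21735, Mul(4347, Pow(59, Rational(1, 2))))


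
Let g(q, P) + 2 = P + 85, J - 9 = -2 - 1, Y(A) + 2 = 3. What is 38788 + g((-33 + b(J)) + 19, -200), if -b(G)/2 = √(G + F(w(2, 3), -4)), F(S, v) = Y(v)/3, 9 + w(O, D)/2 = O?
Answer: 38671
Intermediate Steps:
w(O, D) = -18 + 2*O
Y(A) = 1 (Y(A) = -2 + 3 = 1)
F(S, v) = ⅓ (F(S, v) = 1/3 = 1*(⅓) = ⅓)
J = 6 (J = 9 + (-2 - 1) = 9 - 3 = 6)
b(G) = -2*√(⅓ + G) (b(G) = -2*√(G + ⅓) = -2*√(⅓ + G))
g(q, P) = 83 + P (g(q, P) = -2 + (P + 85) = -2 + (85 + P) = 83 + P)
38788 + g((-33 + b(J)) + 19, -200) = 38788 + (83 - 200) = 38788 - 117 = 38671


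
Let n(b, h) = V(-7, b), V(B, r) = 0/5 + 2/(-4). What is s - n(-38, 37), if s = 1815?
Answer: 3631/2 ≈ 1815.5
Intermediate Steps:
V(B, r) = -½ (V(B, r) = 0*(⅕) + 2*(-¼) = 0 - ½ = -½)
n(b, h) = -½
s - n(-38, 37) = 1815 - 1*(-½) = 1815 + ½ = 3631/2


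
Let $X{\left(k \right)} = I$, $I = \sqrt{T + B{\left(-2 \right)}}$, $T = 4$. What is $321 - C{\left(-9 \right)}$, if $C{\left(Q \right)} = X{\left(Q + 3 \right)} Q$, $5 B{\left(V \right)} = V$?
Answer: $321 + \frac{27 \sqrt{10}}{5} \approx 338.08$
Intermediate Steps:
$B{\left(V \right)} = \frac{V}{5}$
$I = \frac{3 \sqrt{10}}{5}$ ($I = \sqrt{4 + \frac{1}{5} \left(-2\right)} = \sqrt{4 - \frac{2}{5}} = \sqrt{\frac{18}{5}} = \frac{3 \sqrt{10}}{5} \approx 1.8974$)
$X{\left(k \right)} = \frac{3 \sqrt{10}}{5}$
$C{\left(Q \right)} = \frac{3 Q \sqrt{10}}{5}$ ($C{\left(Q \right)} = \frac{3 \sqrt{10}}{5} Q = \frac{3 Q \sqrt{10}}{5}$)
$321 - C{\left(-9 \right)} = 321 - \frac{3}{5} \left(-9\right) \sqrt{10} = 321 - - \frac{27 \sqrt{10}}{5} = 321 + \frac{27 \sqrt{10}}{5}$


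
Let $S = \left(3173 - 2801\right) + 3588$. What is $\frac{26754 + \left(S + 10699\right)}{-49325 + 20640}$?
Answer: $- \frac{41413}{28685} \approx -1.4437$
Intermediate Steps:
$S = 3960$ ($S = 372 + 3588 = 3960$)
$\frac{26754 + \left(S + 10699\right)}{-49325 + 20640} = \frac{26754 + \left(3960 + 10699\right)}{-49325 + 20640} = \frac{26754 + 14659}{-28685} = 41413 \left(- \frac{1}{28685}\right) = - \frac{41413}{28685}$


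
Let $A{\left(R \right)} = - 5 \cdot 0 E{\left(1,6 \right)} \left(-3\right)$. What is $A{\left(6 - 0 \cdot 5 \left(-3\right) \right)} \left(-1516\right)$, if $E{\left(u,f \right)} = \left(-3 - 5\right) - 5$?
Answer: $0$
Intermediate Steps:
$E{\left(u,f \right)} = -13$ ($E{\left(u,f \right)} = -8 - 5 = -13$)
$A{\left(R \right)} = 0$ ($A{\left(R \right)} = - 5 \cdot 0 \left(-13\right) \left(-3\right) = \left(-5\right) 0 \left(-3\right) = 0 \left(-3\right) = 0$)
$A{\left(6 - 0 \cdot 5 \left(-3\right) \right)} \left(-1516\right) = 0 \left(-1516\right) = 0$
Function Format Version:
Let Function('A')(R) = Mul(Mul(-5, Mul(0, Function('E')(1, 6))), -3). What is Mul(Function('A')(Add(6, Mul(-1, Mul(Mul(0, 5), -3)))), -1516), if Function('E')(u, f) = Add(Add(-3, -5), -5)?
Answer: 0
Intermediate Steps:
Function('E')(u, f) = -13 (Function('E')(u, f) = Add(-8, -5) = -13)
Function('A')(R) = 0 (Function('A')(R) = Mul(Mul(-5, Mul(0, -13)), -3) = Mul(Mul(-5, 0), -3) = Mul(0, -3) = 0)
Mul(Function('A')(Add(6, Mul(-1, Mul(Mul(0, 5), -3)))), -1516) = Mul(0, -1516) = 0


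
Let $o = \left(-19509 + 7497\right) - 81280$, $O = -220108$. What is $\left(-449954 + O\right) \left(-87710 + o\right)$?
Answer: $121282562124$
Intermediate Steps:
$o = -93292$ ($o = -12012 - 81280 = -93292$)
$\left(-449954 + O\right) \left(-87710 + o\right) = \left(-449954 - 220108\right) \left(-87710 - 93292\right) = \left(-670062\right) \left(-181002\right) = 121282562124$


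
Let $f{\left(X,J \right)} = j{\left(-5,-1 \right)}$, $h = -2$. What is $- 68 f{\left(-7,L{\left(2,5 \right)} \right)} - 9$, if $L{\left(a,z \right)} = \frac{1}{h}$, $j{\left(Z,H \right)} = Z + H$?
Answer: $399$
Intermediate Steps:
$j{\left(Z,H \right)} = H + Z$
$L{\left(a,z \right)} = - \frac{1}{2}$ ($L{\left(a,z \right)} = \frac{1}{-2} = - \frac{1}{2}$)
$f{\left(X,J \right)} = -6$ ($f{\left(X,J \right)} = -1 - 5 = -6$)
$- 68 f{\left(-7,L{\left(2,5 \right)} \right)} - 9 = \left(-68\right) \left(-6\right) - 9 = 408 - 9 = 399$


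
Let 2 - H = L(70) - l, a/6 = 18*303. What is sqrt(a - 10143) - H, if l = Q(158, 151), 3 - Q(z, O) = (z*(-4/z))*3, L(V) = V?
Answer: 53 + 3*sqrt(2509) ≈ 203.27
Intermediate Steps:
a = 32724 (a = 6*(18*303) = 6*5454 = 32724)
Q(z, O) = 15 (Q(z, O) = 3 - z*(-4/z)*3 = 3 - (-4)*3 = 3 - 1*(-12) = 3 + 12 = 15)
l = 15
H = -53 (H = 2 - (70 - 1*15) = 2 - (70 - 15) = 2 - 1*55 = 2 - 55 = -53)
sqrt(a - 10143) - H = sqrt(32724 - 10143) - 1*(-53) = sqrt(22581) + 53 = 3*sqrt(2509) + 53 = 53 + 3*sqrt(2509)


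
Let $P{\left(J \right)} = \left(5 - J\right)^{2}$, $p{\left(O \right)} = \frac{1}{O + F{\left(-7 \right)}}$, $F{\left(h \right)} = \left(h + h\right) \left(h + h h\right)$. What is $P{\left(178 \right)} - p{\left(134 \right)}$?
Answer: $\frac{13587767}{454} \approx 29929.0$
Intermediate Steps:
$F{\left(h \right)} = 2 h \left(h + h^{2}\right)$
$p{\left(O \right)} = \frac{1}{-588 + O}$ ($p{\left(O \right)} = \frac{1}{O + 2 \left(-7\right)^{2} \left(1 - 7\right)} = \frac{1}{O + 2 \cdot 49 \left(-6\right)} = \frac{1}{O - 588} = \frac{1}{-588 + O}$)
$P{\left(178 \right)} - p{\left(134 \right)} = \left(-5 + 178\right)^{2} - \frac{1}{-588 + 134} = 173^{2} - \frac{1}{-454} = 29929 - - \frac{1}{454} = 29929 + \frac{1}{454} = \frac{13587767}{454}$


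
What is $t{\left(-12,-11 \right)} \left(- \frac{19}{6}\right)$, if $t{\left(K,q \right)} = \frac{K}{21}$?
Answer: $\frac{38}{21} \approx 1.8095$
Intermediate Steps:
$t{\left(K,q \right)} = \frac{K}{21}$ ($t{\left(K,q \right)} = K \frac{1}{21} = \frac{K}{21}$)
$t{\left(-12,-11 \right)} \left(- \frac{19}{6}\right) = \frac{1}{21} \left(-12\right) \left(- \frac{19}{6}\right) = - \frac{4 \left(\left(-19\right) \frac{1}{6}\right)}{7} = \left(- \frac{4}{7}\right) \left(- \frac{19}{6}\right) = \frac{38}{21}$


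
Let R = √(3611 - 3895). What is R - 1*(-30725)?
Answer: 30725 + 2*I*√71 ≈ 30725.0 + 16.852*I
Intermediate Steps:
R = 2*I*√71 (R = √(-284) = 2*I*√71 ≈ 16.852*I)
R - 1*(-30725) = 2*I*√71 - 1*(-30725) = 2*I*√71 + 30725 = 30725 + 2*I*√71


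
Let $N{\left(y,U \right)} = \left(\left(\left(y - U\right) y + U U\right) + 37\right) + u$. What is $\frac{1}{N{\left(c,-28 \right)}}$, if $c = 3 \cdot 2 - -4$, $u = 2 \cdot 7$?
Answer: $\frac{1}{1215} \approx 0.00082305$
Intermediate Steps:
$u = 14$
$c = 10$ ($c = 6 + 4 = 10$)
$N{\left(y,U \right)} = 51 + U^{2} + y \left(y - U\right)$ ($N{\left(y,U \right)} = \left(\left(\left(y - U\right) y + U U\right) + 37\right) + 14 = \left(\left(y \left(y - U\right) + U^{2}\right) + 37\right) + 14 = \left(\left(U^{2} + y \left(y - U\right)\right) + 37\right) + 14 = \left(37 + U^{2} + y \left(y - U\right)\right) + 14 = 51 + U^{2} + y \left(y - U\right)$)
$\frac{1}{N{\left(c,-28 \right)}} = \frac{1}{51 + \left(-28\right)^{2} + 10^{2} - \left(-28\right) 10} = \frac{1}{51 + 784 + 100 + 280} = \frac{1}{1215}$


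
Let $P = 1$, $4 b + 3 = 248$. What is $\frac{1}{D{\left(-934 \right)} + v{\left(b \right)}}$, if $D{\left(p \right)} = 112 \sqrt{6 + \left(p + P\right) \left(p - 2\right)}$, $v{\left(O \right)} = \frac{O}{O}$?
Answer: $- \frac{1}{10954599935} + \frac{112 \sqrt{873294}}{10954599935} \approx 9.5543 \cdot 10^{-6}$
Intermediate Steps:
$b = \frac{245}{4}$ ($b = - \frac{3}{4} + \frac{1}{4} \cdot 248 = - \frac{3}{4} + 62 = \frac{245}{4} \approx 61.25$)
$v{\left(O \right)} = 1$
$D{\left(p \right)} = 112 \sqrt{6 + \left(1 + p\right) \left(-2 + p\right)}$ ($D{\left(p \right)} = 112 \sqrt{6 + \left(p + 1\right) \left(p - 2\right)} = 112 \sqrt{6 + \left(1 + p\right) \left(-2 + p\right)}$)
$\frac{1}{D{\left(-934 \right)} + v{\left(b \right)}} = \frac{1}{112 \sqrt{4 + \left(-934\right)^{2} - -934} + 1} = \frac{1}{112 \sqrt{4 + 872356 + 934} + 1} = \frac{1}{112 \sqrt{873294} + 1} = \frac{1}{1 + 112 \sqrt{873294}}$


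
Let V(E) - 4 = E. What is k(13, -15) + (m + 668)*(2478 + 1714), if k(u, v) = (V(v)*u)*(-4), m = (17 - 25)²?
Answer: 3069116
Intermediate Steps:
V(E) = 4 + E
m = 64 (m = (-8)² = 64)
k(u, v) = -4*u*(4 + v) (k(u, v) = ((4 + v)*u)*(-4) = (u*(4 + v))*(-4) = -4*u*(4 + v))
k(13, -15) + (m + 668)*(2478 + 1714) = -4*13*(4 - 15) + (64 + 668)*(2478 + 1714) = -4*13*(-11) + 732*4192 = 572 + 3068544 = 3069116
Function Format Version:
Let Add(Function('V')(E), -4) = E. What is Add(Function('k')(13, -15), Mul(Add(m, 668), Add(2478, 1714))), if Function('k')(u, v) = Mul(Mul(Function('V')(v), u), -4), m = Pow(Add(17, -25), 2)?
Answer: 3069116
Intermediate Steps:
Function('V')(E) = Add(4, E)
m = 64 (m = Pow(-8, 2) = 64)
Function('k')(u, v) = Mul(-4, u, Add(4, v)) (Function('k')(u, v) = Mul(Mul(Add(4, v), u), -4) = Mul(Mul(u, Add(4, v)), -4) = Mul(-4, u, Add(4, v)))
Add(Function('k')(13, -15), Mul(Add(m, 668), Add(2478, 1714))) = Add(Mul(-4, 13, Add(4, -15)), Mul(Add(64, 668), Add(2478, 1714))) = Add(Mul(-4, 13, -11), Mul(732, 4192)) = Add(572, 3068544) = 3069116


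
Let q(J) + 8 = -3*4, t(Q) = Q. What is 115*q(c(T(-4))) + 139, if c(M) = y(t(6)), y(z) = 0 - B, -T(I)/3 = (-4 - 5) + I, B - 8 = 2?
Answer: -2161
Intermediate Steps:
B = 10 (B = 8 + 2 = 10)
T(I) = 27 - 3*I (T(I) = -3*((-4 - 5) + I) = -3*(-9 + I) = 27 - 3*I)
y(z) = -10 (y(z) = 0 - 1*10 = 0 - 10 = -10)
c(M) = -10
q(J) = -20 (q(J) = -8 - 3*4 = -8 - 12 = -20)
115*q(c(T(-4))) + 139 = 115*(-20) + 139 = -2300 + 139 = -2161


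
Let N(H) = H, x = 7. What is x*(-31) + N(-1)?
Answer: -218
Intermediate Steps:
x*(-31) + N(-1) = 7*(-31) - 1 = -217 - 1 = -218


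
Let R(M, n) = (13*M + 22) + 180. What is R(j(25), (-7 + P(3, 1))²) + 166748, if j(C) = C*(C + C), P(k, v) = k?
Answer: 183200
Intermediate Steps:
j(C) = 2*C² (j(C) = C*(2*C) = 2*C²)
R(M, n) = 202 + 13*M (R(M, n) = (22 + 13*M) + 180 = 202 + 13*M)
R(j(25), (-7 + P(3, 1))²) + 166748 = (202 + 13*(2*25²)) + 166748 = (202 + 13*(2*625)) + 166748 = (202 + 13*1250) + 166748 = (202 + 16250) + 166748 = 16452 + 166748 = 183200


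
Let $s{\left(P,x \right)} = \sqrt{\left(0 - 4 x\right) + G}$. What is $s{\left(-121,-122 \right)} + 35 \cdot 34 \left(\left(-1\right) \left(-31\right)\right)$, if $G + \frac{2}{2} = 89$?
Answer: $36914$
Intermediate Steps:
$G = 88$ ($G = -1 + 89 = 88$)
$s{\left(P,x \right)} = \sqrt{88 - 4 x}$ ($s{\left(P,x \right)} = \sqrt{\left(0 - 4 x\right) + 88} = \sqrt{- 4 x + 88} = \sqrt{88 - 4 x}$)
$s{\left(-121,-122 \right)} + 35 \cdot 34 \left(\left(-1\right) \left(-31\right)\right) = 2 \sqrt{22 - -122} + 35 \cdot 34 \left(\left(-1\right) \left(-31\right)\right) = 2 \sqrt{22 + 122} + 1190 \cdot 31 = 2 \sqrt{144} + 36890 = 2 \cdot 12 + 36890 = 24 + 36890 = 36914$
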